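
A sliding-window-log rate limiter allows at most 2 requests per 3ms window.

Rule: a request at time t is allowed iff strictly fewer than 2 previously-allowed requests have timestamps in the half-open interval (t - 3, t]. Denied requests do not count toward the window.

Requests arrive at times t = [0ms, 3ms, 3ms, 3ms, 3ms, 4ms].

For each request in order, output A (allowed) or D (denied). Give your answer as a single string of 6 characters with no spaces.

Tracking allowed requests in the window:
  req#1 t=0ms: ALLOW
  req#2 t=3ms: ALLOW
  req#3 t=3ms: ALLOW
  req#4 t=3ms: DENY
  req#5 t=3ms: DENY
  req#6 t=4ms: DENY

Answer: AAADDD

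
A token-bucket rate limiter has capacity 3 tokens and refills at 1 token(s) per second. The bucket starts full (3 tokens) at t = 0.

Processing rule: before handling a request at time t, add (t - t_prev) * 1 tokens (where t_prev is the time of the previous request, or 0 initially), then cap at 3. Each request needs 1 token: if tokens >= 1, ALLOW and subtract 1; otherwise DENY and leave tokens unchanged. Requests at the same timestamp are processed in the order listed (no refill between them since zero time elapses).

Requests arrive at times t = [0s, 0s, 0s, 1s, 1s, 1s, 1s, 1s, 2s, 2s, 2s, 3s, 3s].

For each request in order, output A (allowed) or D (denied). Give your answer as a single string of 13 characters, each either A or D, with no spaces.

Simulating step by step:
  req#1 t=0s: ALLOW
  req#2 t=0s: ALLOW
  req#3 t=0s: ALLOW
  req#4 t=1s: ALLOW
  req#5 t=1s: DENY
  req#6 t=1s: DENY
  req#7 t=1s: DENY
  req#8 t=1s: DENY
  req#9 t=2s: ALLOW
  req#10 t=2s: DENY
  req#11 t=2s: DENY
  req#12 t=3s: ALLOW
  req#13 t=3s: DENY

Answer: AAAADDDDADDAD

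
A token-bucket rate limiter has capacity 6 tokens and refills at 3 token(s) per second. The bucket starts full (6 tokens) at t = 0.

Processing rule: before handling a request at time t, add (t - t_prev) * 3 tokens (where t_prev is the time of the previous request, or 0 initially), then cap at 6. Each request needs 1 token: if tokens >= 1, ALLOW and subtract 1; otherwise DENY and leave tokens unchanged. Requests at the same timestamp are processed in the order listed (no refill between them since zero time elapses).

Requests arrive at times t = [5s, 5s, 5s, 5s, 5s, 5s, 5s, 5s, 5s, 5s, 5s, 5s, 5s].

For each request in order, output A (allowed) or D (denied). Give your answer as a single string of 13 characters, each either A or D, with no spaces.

Simulating step by step:
  req#1 t=5s: ALLOW
  req#2 t=5s: ALLOW
  req#3 t=5s: ALLOW
  req#4 t=5s: ALLOW
  req#5 t=5s: ALLOW
  req#6 t=5s: ALLOW
  req#7 t=5s: DENY
  req#8 t=5s: DENY
  req#9 t=5s: DENY
  req#10 t=5s: DENY
  req#11 t=5s: DENY
  req#12 t=5s: DENY
  req#13 t=5s: DENY

Answer: AAAAAADDDDDDD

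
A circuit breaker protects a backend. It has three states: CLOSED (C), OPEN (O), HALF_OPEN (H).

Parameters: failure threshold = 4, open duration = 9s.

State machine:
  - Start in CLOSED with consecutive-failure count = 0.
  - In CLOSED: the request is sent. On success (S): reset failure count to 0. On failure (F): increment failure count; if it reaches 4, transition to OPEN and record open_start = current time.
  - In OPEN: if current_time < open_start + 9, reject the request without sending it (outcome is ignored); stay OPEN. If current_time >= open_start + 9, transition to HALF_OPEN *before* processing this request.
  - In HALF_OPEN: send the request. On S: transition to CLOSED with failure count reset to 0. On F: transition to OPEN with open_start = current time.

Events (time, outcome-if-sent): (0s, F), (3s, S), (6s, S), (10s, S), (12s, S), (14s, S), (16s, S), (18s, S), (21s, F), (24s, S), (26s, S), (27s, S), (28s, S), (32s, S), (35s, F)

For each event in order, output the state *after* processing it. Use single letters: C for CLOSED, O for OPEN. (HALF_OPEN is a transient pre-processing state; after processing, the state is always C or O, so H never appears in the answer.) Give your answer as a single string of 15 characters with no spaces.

Answer: CCCCCCCCCCCCCCC

Derivation:
State after each event:
  event#1 t=0s outcome=F: state=CLOSED
  event#2 t=3s outcome=S: state=CLOSED
  event#3 t=6s outcome=S: state=CLOSED
  event#4 t=10s outcome=S: state=CLOSED
  event#5 t=12s outcome=S: state=CLOSED
  event#6 t=14s outcome=S: state=CLOSED
  event#7 t=16s outcome=S: state=CLOSED
  event#8 t=18s outcome=S: state=CLOSED
  event#9 t=21s outcome=F: state=CLOSED
  event#10 t=24s outcome=S: state=CLOSED
  event#11 t=26s outcome=S: state=CLOSED
  event#12 t=27s outcome=S: state=CLOSED
  event#13 t=28s outcome=S: state=CLOSED
  event#14 t=32s outcome=S: state=CLOSED
  event#15 t=35s outcome=F: state=CLOSED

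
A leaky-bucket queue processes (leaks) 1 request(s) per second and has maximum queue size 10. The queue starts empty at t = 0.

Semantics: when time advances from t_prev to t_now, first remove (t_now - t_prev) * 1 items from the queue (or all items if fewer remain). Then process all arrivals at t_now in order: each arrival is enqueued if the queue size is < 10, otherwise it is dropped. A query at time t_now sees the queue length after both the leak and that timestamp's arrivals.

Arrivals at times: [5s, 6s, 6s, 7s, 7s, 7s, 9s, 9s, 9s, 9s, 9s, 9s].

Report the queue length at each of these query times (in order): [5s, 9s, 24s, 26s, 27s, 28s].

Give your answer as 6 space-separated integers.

Answer: 1 8 0 0 0 0

Derivation:
Queue lengths at query times:
  query t=5s: backlog = 1
  query t=9s: backlog = 8
  query t=24s: backlog = 0
  query t=26s: backlog = 0
  query t=27s: backlog = 0
  query t=28s: backlog = 0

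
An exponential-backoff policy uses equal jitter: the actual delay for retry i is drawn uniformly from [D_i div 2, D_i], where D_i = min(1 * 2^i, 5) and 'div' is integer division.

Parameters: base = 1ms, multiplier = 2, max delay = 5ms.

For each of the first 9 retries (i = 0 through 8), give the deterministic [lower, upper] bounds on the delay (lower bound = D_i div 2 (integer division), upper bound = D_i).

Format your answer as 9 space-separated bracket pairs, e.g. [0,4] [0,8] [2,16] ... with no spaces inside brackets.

Computing bounds per retry:
  i=0: D_i=min(1*2^0,5)=1, bounds=[0,1]
  i=1: D_i=min(1*2^1,5)=2, bounds=[1,2]
  i=2: D_i=min(1*2^2,5)=4, bounds=[2,4]
  i=3: D_i=min(1*2^3,5)=5, bounds=[2,5]
  i=4: D_i=min(1*2^4,5)=5, bounds=[2,5]
  i=5: D_i=min(1*2^5,5)=5, bounds=[2,5]
  i=6: D_i=min(1*2^6,5)=5, bounds=[2,5]
  i=7: D_i=min(1*2^7,5)=5, bounds=[2,5]
  i=8: D_i=min(1*2^8,5)=5, bounds=[2,5]

Answer: [0,1] [1,2] [2,4] [2,5] [2,5] [2,5] [2,5] [2,5] [2,5]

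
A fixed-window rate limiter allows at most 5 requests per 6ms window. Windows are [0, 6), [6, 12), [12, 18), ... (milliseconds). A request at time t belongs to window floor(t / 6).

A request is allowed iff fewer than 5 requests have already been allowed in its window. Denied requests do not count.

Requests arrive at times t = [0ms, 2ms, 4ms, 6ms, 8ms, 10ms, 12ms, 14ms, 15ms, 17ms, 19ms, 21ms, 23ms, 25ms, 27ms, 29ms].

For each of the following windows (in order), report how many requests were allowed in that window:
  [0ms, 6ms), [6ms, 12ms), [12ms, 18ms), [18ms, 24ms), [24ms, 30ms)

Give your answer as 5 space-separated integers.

Processing requests:
  req#1 t=0ms (window 0): ALLOW
  req#2 t=2ms (window 0): ALLOW
  req#3 t=4ms (window 0): ALLOW
  req#4 t=6ms (window 1): ALLOW
  req#5 t=8ms (window 1): ALLOW
  req#6 t=10ms (window 1): ALLOW
  req#7 t=12ms (window 2): ALLOW
  req#8 t=14ms (window 2): ALLOW
  req#9 t=15ms (window 2): ALLOW
  req#10 t=17ms (window 2): ALLOW
  req#11 t=19ms (window 3): ALLOW
  req#12 t=21ms (window 3): ALLOW
  req#13 t=23ms (window 3): ALLOW
  req#14 t=25ms (window 4): ALLOW
  req#15 t=27ms (window 4): ALLOW
  req#16 t=29ms (window 4): ALLOW

Allowed counts by window: 3 3 4 3 3

Answer: 3 3 4 3 3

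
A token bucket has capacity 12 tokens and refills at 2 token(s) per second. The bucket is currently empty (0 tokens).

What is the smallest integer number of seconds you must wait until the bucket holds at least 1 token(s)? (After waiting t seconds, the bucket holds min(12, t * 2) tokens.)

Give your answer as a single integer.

Answer: 1

Derivation:
Need t * 2 >= 1, so t >= 1/2.
Smallest integer t = ceil(1/2) = 1.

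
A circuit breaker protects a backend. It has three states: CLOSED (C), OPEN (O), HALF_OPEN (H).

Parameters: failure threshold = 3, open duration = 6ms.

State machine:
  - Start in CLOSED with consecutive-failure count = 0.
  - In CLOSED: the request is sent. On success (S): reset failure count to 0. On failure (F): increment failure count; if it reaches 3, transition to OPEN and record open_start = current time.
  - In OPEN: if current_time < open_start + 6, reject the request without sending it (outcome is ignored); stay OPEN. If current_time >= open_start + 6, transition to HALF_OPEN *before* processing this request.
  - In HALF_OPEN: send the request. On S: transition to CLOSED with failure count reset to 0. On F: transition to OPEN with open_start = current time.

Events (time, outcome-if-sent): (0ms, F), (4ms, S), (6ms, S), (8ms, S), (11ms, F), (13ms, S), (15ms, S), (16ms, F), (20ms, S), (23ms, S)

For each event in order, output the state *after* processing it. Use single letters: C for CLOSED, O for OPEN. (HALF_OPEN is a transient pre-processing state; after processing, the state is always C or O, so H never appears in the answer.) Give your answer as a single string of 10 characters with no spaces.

State after each event:
  event#1 t=0ms outcome=F: state=CLOSED
  event#2 t=4ms outcome=S: state=CLOSED
  event#3 t=6ms outcome=S: state=CLOSED
  event#4 t=8ms outcome=S: state=CLOSED
  event#5 t=11ms outcome=F: state=CLOSED
  event#6 t=13ms outcome=S: state=CLOSED
  event#7 t=15ms outcome=S: state=CLOSED
  event#8 t=16ms outcome=F: state=CLOSED
  event#9 t=20ms outcome=S: state=CLOSED
  event#10 t=23ms outcome=S: state=CLOSED

Answer: CCCCCCCCCC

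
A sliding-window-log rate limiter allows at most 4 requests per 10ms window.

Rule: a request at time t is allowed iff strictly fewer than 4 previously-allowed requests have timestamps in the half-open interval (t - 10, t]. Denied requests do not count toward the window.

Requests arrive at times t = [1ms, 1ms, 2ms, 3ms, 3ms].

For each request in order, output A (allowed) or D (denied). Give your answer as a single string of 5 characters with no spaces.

Answer: AAAAD

Derivation:
Tracking allowed requests in the window:
  req#1 t=1ms: ALLOW
  req#2 t=1ms: ALLOW
  req#3 t=2ms: ALLOW
  req#4 t=3ms: ALLOW
  req#5 t=3ms: DENY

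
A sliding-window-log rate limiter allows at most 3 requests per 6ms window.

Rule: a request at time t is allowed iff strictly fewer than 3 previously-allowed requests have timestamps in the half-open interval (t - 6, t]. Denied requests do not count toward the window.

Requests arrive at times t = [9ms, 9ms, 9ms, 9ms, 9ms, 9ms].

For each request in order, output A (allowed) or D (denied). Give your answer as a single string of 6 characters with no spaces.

Tracking allowed requests in the window:
  req#1 t=9ms: ALLOW
  req#2 t=9ms: ALLOW
  req#3 t=9ms: ALLOW
  req#4 t=9ms: DENY
  req#5 t=9ms: DENY
  req#6 t=9ms: DENY

Answer: AAADDD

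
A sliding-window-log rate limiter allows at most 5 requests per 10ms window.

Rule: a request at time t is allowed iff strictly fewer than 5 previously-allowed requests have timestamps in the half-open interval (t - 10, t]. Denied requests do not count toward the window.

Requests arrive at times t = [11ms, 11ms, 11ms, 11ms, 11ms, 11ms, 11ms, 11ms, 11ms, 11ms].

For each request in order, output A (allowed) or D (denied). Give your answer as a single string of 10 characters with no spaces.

Tracking allowed requests in the window:
  req#1 t=11ms: ALLOW
  req#2 t=11ms: ALLOW
  req#3 t=11ms: ALLOW
  req#4 t=11ms: ALLOW
  req#5 t=11ms: ALLOW
  req#6 t=11ms: DENY
  req#7 t=11ms: DENY
  req#8 t=11ms: DENY
  req#9 t=11ms: DENY
  req#10 t=11ms: DENY

Answer: AAAAADDDDD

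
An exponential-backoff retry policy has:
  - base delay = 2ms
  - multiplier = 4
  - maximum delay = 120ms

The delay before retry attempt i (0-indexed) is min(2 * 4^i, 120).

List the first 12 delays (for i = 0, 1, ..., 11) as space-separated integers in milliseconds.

Computing each delay:
  i=0: min(2*4^0, 120) = 2
  i=1: min(2*4^1, 120) = 8
  i=2: min(2*4^2, 120) = 32
  i=3: min(2*4^3, 120) = 120
  i=4: min(2*4^4, 120) = 120
  i=5: min(2*4^5, 120) = 120
  i=6: min(2*4^6, 120) = 120
  i=7: min(2*4^7, 120) = 120
  i=8: min(2*4^8, 120) = 120
  i=9: min(2*4^9, 120) = 120
  i=10: min(2*4^10, 120) = 120
  i=11: min(2*4^11, 120) = 120

Answer: 2 8 32 120 120 120 120 120 120 120 120 120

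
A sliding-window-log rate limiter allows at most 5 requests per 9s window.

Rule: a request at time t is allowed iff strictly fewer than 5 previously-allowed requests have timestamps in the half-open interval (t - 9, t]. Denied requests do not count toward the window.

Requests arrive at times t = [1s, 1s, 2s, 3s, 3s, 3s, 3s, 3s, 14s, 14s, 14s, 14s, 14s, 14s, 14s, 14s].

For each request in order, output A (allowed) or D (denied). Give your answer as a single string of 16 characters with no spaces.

Tracking allowed requests in the window:
  req#1 t=1s: ALLOW
  req#2 t=1s: ALLOW
  req#3 t=2s: ALLOW
  req#4 t=3s: ALLOW
  req#5 t=3s: ALLOW
  req#6 t=3s: DENY
  req#7 t=3s: DENY
  req#8 t=3s: DENY
  req#9 t=14s: ALLOW
  req#10 t=14s: ALLOW
  req#11 t=14s: ALLOW
  req#12 t=14s: ALLOW
  req#13 t=14s: ALLOW
  req#14 t=14s: DENY
  req#15 t=14s: DENY
  req#16 t=14s: DENY

Answer: AAAAADDDAAAAADDD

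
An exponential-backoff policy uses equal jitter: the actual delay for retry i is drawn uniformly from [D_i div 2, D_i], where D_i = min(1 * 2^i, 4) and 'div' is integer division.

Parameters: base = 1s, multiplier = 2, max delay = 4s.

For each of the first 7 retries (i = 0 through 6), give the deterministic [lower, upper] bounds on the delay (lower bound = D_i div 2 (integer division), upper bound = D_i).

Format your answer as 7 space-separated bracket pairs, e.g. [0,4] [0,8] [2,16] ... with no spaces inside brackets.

Computing bounds per retry:
  i=0: D_i=min(1*2^0,4)=1, bounds=[0,1]
  i=1: D_i=min(1*2^1,4)=2, bounds=[1,2]
  i=2: D_i=min(1*2^2,4)=4, bounds=[2,4]
  i=3: D_i=min(1*2^3,4)=4, bounds=[2,4]
  i=4: D_i=min(1*2^4,4)=4, bounds=[2,4]
  i=5: D_i=min(1*2^5,4)=4, bounds=[2,4]
  i=6: D_i=min(1*2^6,4)=4, bounds=[2,4]

Answer: [0,1] [1,2] [2,4] [2,4] [2,4] [2,4] [2,4]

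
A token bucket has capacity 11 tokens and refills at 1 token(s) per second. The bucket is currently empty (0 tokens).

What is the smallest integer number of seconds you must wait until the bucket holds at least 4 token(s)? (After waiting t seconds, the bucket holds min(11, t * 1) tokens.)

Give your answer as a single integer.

Need t * 1 >= 4, so t >= 4/1.
Smallest integer t = ceil(4/1) = 4.

Answer: 4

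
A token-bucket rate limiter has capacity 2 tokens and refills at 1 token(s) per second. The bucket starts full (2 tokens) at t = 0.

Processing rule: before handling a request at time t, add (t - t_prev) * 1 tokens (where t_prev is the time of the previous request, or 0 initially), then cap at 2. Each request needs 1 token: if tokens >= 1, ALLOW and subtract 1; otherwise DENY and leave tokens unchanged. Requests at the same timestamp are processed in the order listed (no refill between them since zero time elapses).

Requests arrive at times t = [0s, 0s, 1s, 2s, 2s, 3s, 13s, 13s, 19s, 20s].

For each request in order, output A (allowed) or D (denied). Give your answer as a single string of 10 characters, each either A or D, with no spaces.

Simulating step by step:
  req#1 t=0s: ALLOW
  req#2 t=0s: ALLOW
  req#3 t=1s: ALLOW
  req#4 t=2s: ALLOW
  req#5 t=2s: DENY
  req#6 t=3s: ALLOW
  req#7 t=13s: ALLOW
  req#8 t=13s: ALLOW
  req#9 t=19s: ALLOW
  req#10 t=20s: ALLOW

Answer: AAAADAAAAA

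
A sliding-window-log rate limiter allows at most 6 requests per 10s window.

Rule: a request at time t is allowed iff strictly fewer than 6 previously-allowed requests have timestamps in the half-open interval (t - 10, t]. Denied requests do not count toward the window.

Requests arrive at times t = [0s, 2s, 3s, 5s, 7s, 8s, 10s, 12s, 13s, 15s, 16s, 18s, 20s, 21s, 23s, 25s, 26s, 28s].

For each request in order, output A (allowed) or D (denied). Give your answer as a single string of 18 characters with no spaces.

Answer: AAAAAAAAAADAAAAAAA

Derivation:
Tracking allowed requests in the window:
  req#1 t=0s: ALLOW
  req#2 t=2s: ALLOW
  req#3 t=3s: ALLOW
  req#4 t=5s: ALLOW
  req#5 t=7s: ALLOW
  req#6 t=8s: ALLOW
  req#7 t=10s: ALLOW
  req#8 t=12s: ALLOW
  req#9 t=13s: ALLOW
  req#10 t=15s: ALLOW
  req#11 t=16s: DENY
  req#12 t=18s: ALLOW
  req#13 t=20s: ALLOW
  req#14 t=21s: ALLOW
  req#15 t=23s: ALLOW
  req#16 t=25s: ALLOW
  req#17 t=26s: ALLOW
  req#18 t=28s: ALLOW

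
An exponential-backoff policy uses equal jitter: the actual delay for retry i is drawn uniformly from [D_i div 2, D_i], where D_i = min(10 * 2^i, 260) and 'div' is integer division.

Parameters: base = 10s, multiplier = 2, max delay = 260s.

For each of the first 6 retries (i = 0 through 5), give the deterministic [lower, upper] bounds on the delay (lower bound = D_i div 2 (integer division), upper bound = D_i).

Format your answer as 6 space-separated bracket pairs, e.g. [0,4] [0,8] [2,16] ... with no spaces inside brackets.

Answer: [5,10] [10,20] [20,40] [40,80] [80,160] [130,260]

Derivation:
Computing bounds per retry:
  i=0: D_i=min(10*2^0,260)=10, bounds=[5,10]
  i=1: D_i=min(10*2^1,260)=20, bounds=[10,20]
  i=2: D_i=min(10*2^2,260)=40, bounds=[20,40]
  i=3: D_i=min(10*2^3,260)=80, bounds=[40,80]
  i=4: D_i=min(10*2^4,260)=160, bounds=[80,160]
  i=5: D_i=min(10*2^5,260)=260, bounds=[130,260]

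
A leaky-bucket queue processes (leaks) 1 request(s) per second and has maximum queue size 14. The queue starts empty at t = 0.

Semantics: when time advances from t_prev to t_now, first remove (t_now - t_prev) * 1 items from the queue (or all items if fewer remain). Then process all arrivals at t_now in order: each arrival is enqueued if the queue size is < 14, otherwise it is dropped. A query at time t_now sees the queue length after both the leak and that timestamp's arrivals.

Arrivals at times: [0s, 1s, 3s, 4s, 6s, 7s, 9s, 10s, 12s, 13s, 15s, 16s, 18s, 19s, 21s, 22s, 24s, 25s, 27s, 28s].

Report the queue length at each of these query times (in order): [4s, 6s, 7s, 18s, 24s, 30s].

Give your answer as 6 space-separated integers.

Queue lengths at query times:
  query t=4s: backlog = 1
  query t=6s: backlog = 1
  query t=7s: backlog = 1
  query t=18s: backlog = 1
  query t=24s: backlog = 1
  query t=30s: backlog = 0

Answer: 1 1 1 1 1 0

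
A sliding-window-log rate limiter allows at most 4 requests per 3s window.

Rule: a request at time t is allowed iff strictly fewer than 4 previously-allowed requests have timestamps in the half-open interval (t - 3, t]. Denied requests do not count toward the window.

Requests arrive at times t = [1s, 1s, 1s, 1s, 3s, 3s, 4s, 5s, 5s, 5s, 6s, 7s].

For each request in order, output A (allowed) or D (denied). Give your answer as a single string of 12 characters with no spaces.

Tracking allowed requests in the window:
  req#1 t=1s: ALLOW
  req#2 t=1s: ALLOW
  req#3 t=1s: ALLOW
  req#4 t=1s: ALLOW
  req#5 t=3s: DENY
  req#6 t=3s: DENY
  req#7 t=4s: ALLOW
  req#8 t=5s: ALLOW
  req#9 t=5s: ALLOW
  req#10 t=5s: ALLOW
  req#11 t=6s: DENY
  req#12 t=7s: ALLOW

Answer: AAAADDAAAADA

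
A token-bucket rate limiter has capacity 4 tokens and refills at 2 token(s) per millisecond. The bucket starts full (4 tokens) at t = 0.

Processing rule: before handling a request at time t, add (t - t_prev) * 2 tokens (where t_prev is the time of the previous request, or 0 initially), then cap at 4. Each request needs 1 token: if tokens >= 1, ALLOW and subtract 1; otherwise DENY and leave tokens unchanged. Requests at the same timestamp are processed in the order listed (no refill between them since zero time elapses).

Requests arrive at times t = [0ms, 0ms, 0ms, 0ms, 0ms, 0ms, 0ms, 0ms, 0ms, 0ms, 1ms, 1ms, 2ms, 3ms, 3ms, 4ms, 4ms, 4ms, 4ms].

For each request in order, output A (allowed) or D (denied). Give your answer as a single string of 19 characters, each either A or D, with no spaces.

Simulating step by step:
  req#1 t=0ms: ALLOW
  req#2 t=0ms: ALLOW
  req#3 t=0ms: ALLOW
  req#4 t=0ms: ALLOW
  req#5 t=0ms: DENY
  req#6 t=0ms: DENY
  req#7 t=0ms: DENY
  req#8 t=0ms: DENY
  req#9 t=0ms: DENY
  req#10 t=0ms: DENY
  req#11 t=1ms: ALLOW
  req#12 t=1ms: ALLOW
  req#13 t=2ms: ALLOW
  req#14 t=3ms: ALLOW
  req#15 t=3ms: ALLOW
  req#16 t=4ms: ALLOW
  req#17 t=4ms: ALLOW
  req#18 t=4ms: ALLOW
  req#19 t=4ms: DENY

Answer: AAAADDDDDDAAAAAAAAD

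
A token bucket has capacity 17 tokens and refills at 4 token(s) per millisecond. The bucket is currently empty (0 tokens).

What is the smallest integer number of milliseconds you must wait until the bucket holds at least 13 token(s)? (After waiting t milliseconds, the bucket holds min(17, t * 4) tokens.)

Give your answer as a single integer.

Answer: 4

Derivation:
Need t * 4 >= 13, so t >= 13/4.
Smallest integer t = ceil(13/4) = 4.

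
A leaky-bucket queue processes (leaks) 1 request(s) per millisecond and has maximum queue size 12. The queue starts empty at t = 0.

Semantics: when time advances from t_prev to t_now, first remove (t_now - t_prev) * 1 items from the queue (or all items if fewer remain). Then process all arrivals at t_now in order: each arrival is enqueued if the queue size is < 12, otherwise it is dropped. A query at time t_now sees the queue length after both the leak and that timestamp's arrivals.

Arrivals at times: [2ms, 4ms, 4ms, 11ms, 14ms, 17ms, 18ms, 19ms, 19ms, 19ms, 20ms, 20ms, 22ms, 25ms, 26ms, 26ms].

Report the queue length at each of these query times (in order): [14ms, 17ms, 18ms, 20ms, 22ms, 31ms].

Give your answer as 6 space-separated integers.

Queue lengths at query times:
  query t=14ms: backlog = 1
  query t=17ms: backlog = 1
  query t=18ms: backlog = 1
  query t=20ms: backlog = 4
  query t=22ms: backlog = 3
  query t=31ms: backlog = 0

Answer: 1 1 1 4 3 0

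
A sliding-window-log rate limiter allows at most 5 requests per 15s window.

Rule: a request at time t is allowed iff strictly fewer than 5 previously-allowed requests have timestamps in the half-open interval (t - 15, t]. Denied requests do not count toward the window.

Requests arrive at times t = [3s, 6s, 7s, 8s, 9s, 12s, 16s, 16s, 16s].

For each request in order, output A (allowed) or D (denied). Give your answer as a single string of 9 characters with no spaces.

Answer: AAAAADDDD

Derivation:
Tracking allowed requests in the window:
  req#1 t=3s: ALLOW
  req#2 t=6s: ALLOW
  req#3 t=7s: ALLOW
  req#4 t=8s: ALLOW
  req#5 t=9s: ALLOW
  req#6 t=12s: DENY
  req#7 t=16s: DENY
  req#8 t=16s: DENY
  req#9 t=16s: DENY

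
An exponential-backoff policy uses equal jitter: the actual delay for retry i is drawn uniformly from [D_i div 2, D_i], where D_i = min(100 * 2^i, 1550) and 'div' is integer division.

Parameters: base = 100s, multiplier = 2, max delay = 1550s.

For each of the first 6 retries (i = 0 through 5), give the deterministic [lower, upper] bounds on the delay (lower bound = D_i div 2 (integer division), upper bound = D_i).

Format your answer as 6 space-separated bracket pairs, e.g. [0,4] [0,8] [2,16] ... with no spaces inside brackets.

Computing bounds per retry:
  i=0: D_i=min(100*2^0,1550)=100, bounds=[50,100]
  i=1: D_i=min(100*2^1,1550)=200, bounds=[100,200]
  i=2: D_i=min(100*2^2,1550)=400, bounds=[200,400]
  i=3: D_i=min(100*2^3,1550)=800, bounds=[400,800]
  i=4: D_i=min(100*2^4,1550)=1550, bounds=[775,1550]
  i=5: D_i=min(100*2^5,1550)=1550, bounds=[775,1550]

Answer: [50,100] [100,200] [200,400] [400,800] [775,1550] [775,1550]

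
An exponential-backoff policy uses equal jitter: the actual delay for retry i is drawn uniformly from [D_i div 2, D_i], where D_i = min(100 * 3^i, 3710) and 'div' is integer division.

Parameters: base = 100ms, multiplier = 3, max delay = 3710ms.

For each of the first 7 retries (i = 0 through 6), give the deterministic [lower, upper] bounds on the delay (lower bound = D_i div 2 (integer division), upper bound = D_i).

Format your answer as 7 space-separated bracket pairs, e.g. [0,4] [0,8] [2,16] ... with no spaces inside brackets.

Computing bounds per retry:
  i=0: D_i=min(100*3^0,3710)=100, bounds=[50,100]
  i=1: D_i=min(100*3^1,3710)=300, bounds=[150,300]
  i=2: D_i=min(100*3^2,3710)=900, bounds=[450,900]
  i=3: D_i=min(100*3^3,3710)=2700, bounds=[1350,2700]
  i=4: D_i=min(100*3^4,3710)=3710, bounds=[1855,3710]
  i=5: D_i=min(100*3^5,3710)=3710, bounds=[1855,3710]
  i=6: D_i=min(100*3^6,3710)=3710, bounds=[1855,3710]

Answer: [50,100] [150,300] [450,900] [1350,2700] [1855,3710] [1855,3710] [1855,3710]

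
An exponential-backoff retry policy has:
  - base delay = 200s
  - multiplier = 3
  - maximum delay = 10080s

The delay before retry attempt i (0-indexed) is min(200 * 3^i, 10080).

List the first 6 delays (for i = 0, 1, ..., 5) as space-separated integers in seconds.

Computing each delay:
  i=0: min(200*3^0, 10080) = 200
  i=1: min(200*3^1, 10080) = 600
  i=2: min(200*3^2, 10080) = 1800
  i=3: min(200*3^3, 10080) = 5400
  i=4: min(200*3^4, 10080) = 10080
  i=5: min(200*3^5, 10080) = 10080

Answer: 200 600 1800 5400 10080 10080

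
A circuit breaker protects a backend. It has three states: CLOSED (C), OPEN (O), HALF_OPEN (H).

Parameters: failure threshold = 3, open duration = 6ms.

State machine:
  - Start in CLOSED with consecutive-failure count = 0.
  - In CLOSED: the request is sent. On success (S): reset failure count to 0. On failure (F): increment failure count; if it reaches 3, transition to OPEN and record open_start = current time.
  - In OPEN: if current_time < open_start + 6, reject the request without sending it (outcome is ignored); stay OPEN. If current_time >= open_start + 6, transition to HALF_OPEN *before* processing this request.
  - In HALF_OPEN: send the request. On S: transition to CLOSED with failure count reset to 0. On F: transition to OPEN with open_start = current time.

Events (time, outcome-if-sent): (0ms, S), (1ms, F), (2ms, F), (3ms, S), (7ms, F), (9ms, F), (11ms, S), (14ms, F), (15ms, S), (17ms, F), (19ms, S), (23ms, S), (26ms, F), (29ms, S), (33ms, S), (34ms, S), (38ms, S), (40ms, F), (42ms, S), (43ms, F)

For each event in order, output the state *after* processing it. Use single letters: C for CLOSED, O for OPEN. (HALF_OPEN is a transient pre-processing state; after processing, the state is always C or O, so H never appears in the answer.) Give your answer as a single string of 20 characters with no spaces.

State after each event:
  event#1 t=0ms outcome=S: state=CLOSED
  event#2 t=1ms outcome=F: state=CLOSED
  event#3 t=2ms outcome=F: state=CLOSED
  event#4 t=3ms outcome=S: state=CLOSED
  event#5 t=7ms outcome=F: state=CLOSED
  event#6 t=9ms outcome=F: state=CLOSED
  event#7 t=11ms outcome=S: state=CLOSED
  event#8 t=14ms outcome=F: state=CLOSED
  event#9 t=15ms outcome=S: state=CLOSED
  event#10 t=17ms outcome=F: state=CLOSED
  event#11 t=19ms outcome=S: state=CLOSED
  event#12 t=23ms outcome=S: state=CLOSED
  event#13 t=26ms outcome=F: state=CLOSED
  event#14 t=29ms outcome=S: state=CLOSED
  event#15 t=33ms outcome=S: state=CLOSED
  event#16 t=34ms outcome=S: state=CLOSED
  event#17 t=38ms outcome=S: state=CLOSED
  event#18 t=40ms outcome=F: state=CLOSED
  event#19 t=42ms outcome=S: state=CLOSED
  event#20 t=43ms outcome=F: state=CLOSED

Answer: CCCCCCCCCCCCCCCCCCCC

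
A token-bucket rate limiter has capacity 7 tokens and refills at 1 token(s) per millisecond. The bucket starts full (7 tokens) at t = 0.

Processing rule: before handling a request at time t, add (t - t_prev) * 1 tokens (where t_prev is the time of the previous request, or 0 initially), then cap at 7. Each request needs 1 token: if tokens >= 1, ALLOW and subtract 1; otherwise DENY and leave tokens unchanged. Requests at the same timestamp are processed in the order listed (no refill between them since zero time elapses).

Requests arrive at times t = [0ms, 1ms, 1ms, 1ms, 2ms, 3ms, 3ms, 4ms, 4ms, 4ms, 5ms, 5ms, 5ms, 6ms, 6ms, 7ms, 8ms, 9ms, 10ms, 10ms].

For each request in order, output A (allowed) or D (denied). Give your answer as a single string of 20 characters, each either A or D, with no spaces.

Simulating step by step:
  req#1 t=0ms: ALLOW
  req#2 t=1ms: ALLOW
  req#3 t=1ms: ALLOW
  req#4 t=1ms: ALLOW
  req#5 t=2ms: ALLOW
  req#6 t=3ms: ALLOW
  req#7 t=3ms: ALLOW
  req#8 t=4ms: ALLOW
  req#9 t=4ms: ALLOW
  req#10 t=4ms: ALLOW
  req#11 t=5ms: ALLOW
  req#12 t=5ms: ALLOW
  req#13 t=5ms: DENY
  req#14 t=6ms: ALLOW
  req#15 t=6ms: DENY
  req#16 t=7ms: ALLOW
  req#17 t=8ms: ALLOW
  req#18 t=9ms: ALLOW
  req#19 t=10ms: ALLOW
  req#20 t=10ms: DENY

Answer: AAAAAAAAAAAADADAAAAD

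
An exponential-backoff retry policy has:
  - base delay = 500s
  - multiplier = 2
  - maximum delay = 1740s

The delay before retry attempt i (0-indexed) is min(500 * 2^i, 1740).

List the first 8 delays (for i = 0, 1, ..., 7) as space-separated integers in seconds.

Computing each delay:
  i=0: min(500*2^0, 1740) = 500
  i=1: min(500*2^1, 1740) = 1000
  i=2: min(500*2^2, 1740) = 1740
  i=3: min(500*2^3, 1740) = 1740
  i=4: min(500*2^4, 1740) = 1740
  i=5: min(500*2^5, 1740) = 1740
  i=6: min(500*2^6, 1740) = 1740
  i=7: min(500*2^7, 1740) = 1740

Answer: 500 1000 1740 1740 1740 1740 1740 1740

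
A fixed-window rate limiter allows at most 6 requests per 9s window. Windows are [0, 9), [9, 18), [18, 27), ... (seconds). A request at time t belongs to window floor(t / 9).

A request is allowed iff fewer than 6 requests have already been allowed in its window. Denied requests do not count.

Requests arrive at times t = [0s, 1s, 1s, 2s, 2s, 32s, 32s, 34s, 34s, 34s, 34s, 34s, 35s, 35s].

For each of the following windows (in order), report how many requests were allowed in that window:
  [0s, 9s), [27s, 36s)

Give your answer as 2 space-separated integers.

Answer: 5 6

Derivation:
Processing requests:
  req#1 t=0s (window 0): ALLOW
  req#2 t=1s (window 0): ALLOW
  req#3 t=1s (window 0): ALLOW
  req#4 t=2s (window 0): ALLOW
  req#5 t=2s (window 0): ALLOW
  req#6 t=32s (window 3): ALLOW
  req#7 t=32s (window 3): ALLOW
  req#8 t=34s (window 3): ALLOW
  req#9 t=34s (window 3): ALLOW
  req#10 t=34s (window 3): ALLOW
  req#11 t=34s (window 3): ALLOW
  req#12 t=34s (window 3): DENY
  req#13 t=35s (window 3): DENY
  req#14 t=35s (window 3): DENY

Allowed counts by window: 5 6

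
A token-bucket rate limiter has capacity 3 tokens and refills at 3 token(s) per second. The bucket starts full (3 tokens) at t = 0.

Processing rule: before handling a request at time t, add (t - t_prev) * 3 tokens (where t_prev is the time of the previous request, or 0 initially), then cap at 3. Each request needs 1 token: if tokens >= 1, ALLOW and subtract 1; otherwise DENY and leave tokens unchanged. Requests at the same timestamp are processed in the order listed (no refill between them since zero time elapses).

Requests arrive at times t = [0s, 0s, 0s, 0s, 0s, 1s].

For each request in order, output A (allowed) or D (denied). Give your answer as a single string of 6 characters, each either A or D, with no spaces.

Answer: AAADDA

Derivation:
Simulating step by step:
  req#1 t=0s: ALLOW
  req#2 t=0s: ALLOW
  req#3 t=0s: ALLOW
  req#4 t=0s: DENY
  req#5 t=0s: DENY
  req#6 t=1s: ALLOW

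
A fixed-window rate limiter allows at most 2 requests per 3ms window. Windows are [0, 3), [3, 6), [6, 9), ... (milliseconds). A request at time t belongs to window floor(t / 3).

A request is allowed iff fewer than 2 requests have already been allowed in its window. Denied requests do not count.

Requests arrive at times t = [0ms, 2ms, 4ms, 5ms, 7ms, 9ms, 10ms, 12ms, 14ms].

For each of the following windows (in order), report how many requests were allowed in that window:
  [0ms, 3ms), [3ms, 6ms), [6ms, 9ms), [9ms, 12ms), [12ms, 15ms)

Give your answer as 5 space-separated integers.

Processing requests:
  req#1 t=0ms (window 0): ALLOW
  req#2 t=2ms (window 0): ALLOW
  req#3 t=4ms (window 1): ALLOW
  req#4 t=5ms (window 1): ALLOW
  req#5 t=7ms (window 2): ALLOW
  req#6 t=9ms (window 3): ALLOW
  req#7 t=10ms (window 3): ALLOW
  req#8 t=12ms (window 4): ALLOW
  req#9 t=14ms (window 4): ALLOW

Allowed counts by window: 2 2 1 2 2

Answer: 2 2 1 2 2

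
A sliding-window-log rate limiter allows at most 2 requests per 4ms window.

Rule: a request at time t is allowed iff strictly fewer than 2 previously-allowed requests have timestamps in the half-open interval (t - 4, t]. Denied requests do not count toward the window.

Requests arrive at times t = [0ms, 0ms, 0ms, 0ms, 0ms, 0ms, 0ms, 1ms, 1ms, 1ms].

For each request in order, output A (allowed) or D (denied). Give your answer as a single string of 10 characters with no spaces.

Answer: AADDDDDDDD

Derivation:
Tracking allowed requests in the window:
  req#1 t=0ms: ALLOW
  req#2 t=0ms: ALLOW
  req#3 t=0ms: DENY
  req#4 t=0ms: DENY
  req#5 t=0ms: DENY
  req#6 t=0ms: DENY
  req#7 t=0ms: DENY
  req#8 t=1ms: DENY
  req#9 t=1ms: DENY
  req#10 t=1ms: DENY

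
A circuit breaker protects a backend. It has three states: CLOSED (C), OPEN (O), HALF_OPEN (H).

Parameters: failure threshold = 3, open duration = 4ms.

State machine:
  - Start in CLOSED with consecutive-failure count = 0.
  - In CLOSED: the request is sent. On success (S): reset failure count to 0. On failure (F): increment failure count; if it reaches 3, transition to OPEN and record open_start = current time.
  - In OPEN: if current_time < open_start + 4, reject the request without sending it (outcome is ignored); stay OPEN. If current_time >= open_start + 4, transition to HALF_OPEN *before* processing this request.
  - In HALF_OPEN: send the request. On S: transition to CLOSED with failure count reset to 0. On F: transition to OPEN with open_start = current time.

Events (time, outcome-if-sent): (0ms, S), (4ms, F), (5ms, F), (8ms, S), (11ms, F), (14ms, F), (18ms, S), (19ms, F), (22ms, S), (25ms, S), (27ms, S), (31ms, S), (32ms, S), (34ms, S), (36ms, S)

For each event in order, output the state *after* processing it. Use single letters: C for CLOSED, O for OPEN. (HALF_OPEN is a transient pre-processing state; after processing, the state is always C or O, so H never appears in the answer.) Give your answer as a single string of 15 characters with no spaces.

State after each event:
  event#1 t=0ms outcome=S: state=CLOSED
  event#2 t=4ms outcome=F: state=CLOSED
  event#3 t=5ms outcome=F: state=CLOSED
  event#4 t=8ms outcome=S: state=CLOSED
  event#5 t=11ms outcome=F: state=CLOSED
  event#6 t=14ms outcome=F: state=CLOSED
  event#7 t=18ms outcome=S: state=CLOSED
  event#8 t=19ms outcome=F: state=CLOSED
  event#9 t=22ms outcome=S: state=CLOSED
  event#10 t=25ms outcome=S: state=CLOSED
  event#11 t=27ms outcome=S: state=CLOSED
  event#12 t=31ms outcome=S: state=CLOSED
  event#13 t=32ms outcome=S: state=CLOSED
  event#14 t=34ms outcome=S: state=CLOSED
  event#15 t=36ms outcome=S: state=CLOSED

Answer: CCCCCCCCCCCCCCC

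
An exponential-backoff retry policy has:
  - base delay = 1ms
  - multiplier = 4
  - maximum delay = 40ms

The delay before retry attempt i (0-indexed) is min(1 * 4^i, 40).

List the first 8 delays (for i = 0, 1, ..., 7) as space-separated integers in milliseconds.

Answer: 1 4 16 40 40 40 40 40

Derivation:
Computing each delay:
  i=0: min(1*4^0, 40) = 1
  i=1: min(1*4^1, 40) = 4
  i=2: min(1*4^2, 40) = 16
  i=3: min(1*4^3, 40) = 40
  i=4: min(1*4^4, 40) = 40
  i=5: min(1*4^5, 40) = 40
  i=6: min(1*4^6, 40) = 40
  i=7: min(1*4^7, 40) = 40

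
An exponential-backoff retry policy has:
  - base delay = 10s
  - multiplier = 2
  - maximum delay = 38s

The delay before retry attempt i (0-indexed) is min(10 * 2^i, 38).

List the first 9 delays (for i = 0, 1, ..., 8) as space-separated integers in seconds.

Computing each delay:
  i=0: min(10*2^0, 38) = 10
  i=1: min(10*2^1, 38) = 20
  i=2: min(10*2^2, 38) = 38
  i=3: min(10*2^3, 38) = 38
  i=4: min(10*2^4, 38) = 38
  i=5: min(10*2^5, 38) = 38
  i=6: min(10*2^6, 38) = 38
  i=7: min(10*2^7, 38) = 38
  i=8: min(10*2^8, 38) = 38

Answer: 10 20 38 38 38 38 38 38 38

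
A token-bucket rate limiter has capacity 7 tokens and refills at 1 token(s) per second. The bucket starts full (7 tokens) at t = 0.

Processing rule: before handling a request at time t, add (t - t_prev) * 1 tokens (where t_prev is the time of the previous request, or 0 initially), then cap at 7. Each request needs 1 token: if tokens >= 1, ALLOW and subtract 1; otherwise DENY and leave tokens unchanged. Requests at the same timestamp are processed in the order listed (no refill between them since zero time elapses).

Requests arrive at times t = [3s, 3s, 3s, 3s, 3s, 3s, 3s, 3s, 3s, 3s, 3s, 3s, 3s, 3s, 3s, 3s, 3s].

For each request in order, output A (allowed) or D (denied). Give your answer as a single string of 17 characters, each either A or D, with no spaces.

Answer: AAAAAAADDDDDDDDDD

Derivation:
Simulating step by step:
  req#1 t=3s: ALLOW
  req#2 t=3s: ALLOW
  req#3 t=3s: ALLOW
  req#4 t=3s: ALLOW
  req#5 t=3s: ALLOW
  req#6 t=3s: ALLOW
  req#7 t=3s: ALLOW
  req#8 t=3s: DENY
  req#9 t=3s: DENY
  req#10 t=3s: DENY
  req#11 t=3s: DENY
  req#12 t=3s: DENY
  req#13 t=3s: DENY
  req#14 t=3s: DENY
  req#15 t=3s: DENY
  req#16 t=3s: DENY
  req#17 t=3s: DENY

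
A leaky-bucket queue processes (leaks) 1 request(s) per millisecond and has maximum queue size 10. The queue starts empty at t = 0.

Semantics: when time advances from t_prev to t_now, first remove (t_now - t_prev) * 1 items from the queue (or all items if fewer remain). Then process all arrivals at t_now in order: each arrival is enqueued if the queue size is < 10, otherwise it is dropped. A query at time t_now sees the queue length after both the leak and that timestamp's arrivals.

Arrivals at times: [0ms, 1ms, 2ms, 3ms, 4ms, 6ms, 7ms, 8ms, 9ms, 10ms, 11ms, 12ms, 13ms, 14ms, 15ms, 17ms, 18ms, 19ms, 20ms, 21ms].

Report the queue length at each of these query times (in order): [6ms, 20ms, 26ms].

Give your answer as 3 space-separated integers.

Queue lengths at query times:
  query t=6ms: backlog = 1
  query t=20ms: backlog = 1
  query t=26ms: backlog = 0

Answer: 1 1 0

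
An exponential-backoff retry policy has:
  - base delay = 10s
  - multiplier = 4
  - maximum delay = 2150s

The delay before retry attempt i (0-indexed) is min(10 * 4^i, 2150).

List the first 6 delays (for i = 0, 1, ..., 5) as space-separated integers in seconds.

Answer: 10 40 160 640 2150 2150

Derivation:
Computing each delay:
  i=0: min(10*4^0, 2150) = 10
  i=1: min(10*4^1, 2150) = 40
  i=2: min(10*4^2, 2150) = 160
  i=3: min(10*4^3, 2150) = 640
  i=4: min(10*4^4, 2150) = 2150
  i=5: min(10*4^5, 2150) = 2150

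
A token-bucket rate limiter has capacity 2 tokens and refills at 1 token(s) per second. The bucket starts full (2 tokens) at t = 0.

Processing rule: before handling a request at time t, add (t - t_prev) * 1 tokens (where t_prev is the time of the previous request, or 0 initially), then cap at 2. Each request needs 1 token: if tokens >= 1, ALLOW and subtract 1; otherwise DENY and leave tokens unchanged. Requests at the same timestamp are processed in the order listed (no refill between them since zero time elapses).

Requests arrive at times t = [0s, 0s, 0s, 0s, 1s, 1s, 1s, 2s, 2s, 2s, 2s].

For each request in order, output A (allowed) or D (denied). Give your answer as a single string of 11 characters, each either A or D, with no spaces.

Simulating step by step:
  req#1 t=0s: ALLOW
  req#2 t=0s: ALLOW
  req#3 t=0s: DENY
  req#4 t=0s: DENY
  req#5 t=1s: ALLOW
  req#6 t=1s: DENY
  req#7 t=1s: DENY
  req#8 t=2s: ALLOW
  req#9 t=2s: DENY
  req#10 t=2s: DENY
  req#11 t=2s: DENY

Answer: AADDADDADDD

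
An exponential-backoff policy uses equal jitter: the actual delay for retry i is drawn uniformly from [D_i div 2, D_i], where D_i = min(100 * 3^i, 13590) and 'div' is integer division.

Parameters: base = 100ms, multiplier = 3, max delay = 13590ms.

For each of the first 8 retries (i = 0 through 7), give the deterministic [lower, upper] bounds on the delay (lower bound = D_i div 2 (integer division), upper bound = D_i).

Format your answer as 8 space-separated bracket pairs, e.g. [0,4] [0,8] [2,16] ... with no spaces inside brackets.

Answer: [50,100] [150,300] [450,900] [1350,2700] [4050,8100] [6795,13590] [6795,13590] [6795,13590]

Derivation:
Computing bounds per retry:
  i=0: D_i=min(100*3^0,13590)=100, bounds=[50,100]
  i=1: D_i=min(100*3^1,13590)=300, bounds=[150,300]
  i=2: D_i=min(100*3^2,13590)=900, bounds=[450,900]
  i=3: D_i=min(100*3^3,13590)=2700, bounds=[1350,2700]
  i=4: D_i=min(100*3^4,13590)=8100, bounds=[4050,8100]
  i=5: D_i=min(100*3^5,13590)=13590, bounds=[6795,13590]
  i=6: D_i=min(100*3^6,13590)=13590, bounds=[6795,13590]
  i=7: D_i=min(100*3^7,13590)=13590, bounds=[6795,13590]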